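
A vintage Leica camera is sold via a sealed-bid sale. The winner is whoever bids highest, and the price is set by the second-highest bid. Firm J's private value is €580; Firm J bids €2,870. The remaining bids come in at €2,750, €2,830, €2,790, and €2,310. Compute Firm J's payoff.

Highest competing bid: €2,830.
Firm J's bid €2,870 is the highest overall, so Firm J wins and pays the second-highest bid, €2,830.
Payoff = value − price = €580 − €2,830 = -€2,250.

-€2,250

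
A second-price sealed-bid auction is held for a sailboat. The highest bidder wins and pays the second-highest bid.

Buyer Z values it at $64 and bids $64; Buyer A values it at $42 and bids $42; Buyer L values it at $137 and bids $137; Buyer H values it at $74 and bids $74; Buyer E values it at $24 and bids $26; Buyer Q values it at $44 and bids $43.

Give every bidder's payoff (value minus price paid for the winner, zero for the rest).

Ordered from highest: Buyer L $137 > Buyer H $74 > Buyer Z $64 > Buyer Q $43 > Buyer A $42 > Buyer E $26.
Buyer L has the top bid and wins; the price is the second-highest bid, $74.
Buyer L's payoff = $137 − $74 = $63. All other bidders lose, so their payoff is 0.

Payoffs: Buyer Z $0, Buyer A $0, Buyer L $63, Buyer H $0, Buyer E $0, Buyer Q $0.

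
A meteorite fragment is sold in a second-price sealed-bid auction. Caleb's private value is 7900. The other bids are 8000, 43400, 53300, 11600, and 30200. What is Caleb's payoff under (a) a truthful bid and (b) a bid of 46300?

Truthful: 0; alternative: 0.

The highest competing bid is 53300.
Bidding truthfully at 7900: the top bid is 53300 (a rival), so Caleb loses. Payoff = 0.
Bidding 46300: the top bid is 53300 (a rival), so Caleb loses. Payoff = 0.
The bid only affects whether you win, not the price — here both bids land on the same side of the top rival bid, so the deviation is payoff-neutral.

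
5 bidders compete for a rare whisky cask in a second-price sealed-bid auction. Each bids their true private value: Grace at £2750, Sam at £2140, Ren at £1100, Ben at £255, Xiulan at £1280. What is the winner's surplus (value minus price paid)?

Sorted high to low: Grace £2750, then Sam £2140, then Xiulan £1280, then Ren £1100, then Ben £255.
Grace wins with the top bid and pays the second-highest, £2140.
Surplus = £2750 − £2140 = £610.

£610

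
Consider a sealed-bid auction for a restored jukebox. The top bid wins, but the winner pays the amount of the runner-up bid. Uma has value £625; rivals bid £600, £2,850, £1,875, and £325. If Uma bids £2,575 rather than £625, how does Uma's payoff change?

The highest competing bid is £2,850.
Bidding truthfully at £625: the top bid is £2,850 (a rival), so Uma loses. Payoff = £0.
Bidding £2,575: the top bid is £2,850 (a rival), so Uma loses. Payoff = £0.
Change = £0 − £0 = £0.
The bid only affects whether you win, not the price — here both bids land on the same side of the top rival bid, so the deviation is payoff-neutral.

£0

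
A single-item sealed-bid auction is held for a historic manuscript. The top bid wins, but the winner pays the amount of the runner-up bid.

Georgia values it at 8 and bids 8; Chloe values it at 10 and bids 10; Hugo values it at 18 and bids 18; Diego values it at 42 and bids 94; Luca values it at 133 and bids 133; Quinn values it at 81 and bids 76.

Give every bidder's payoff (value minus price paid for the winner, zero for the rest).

Payoffs: Georgia 0, Chloe 0, Hugo 0, Diego 0, Luca 39, Quinn 0.

Bids in descending order: Luca 133, then Diego 94, then Quinn 76, then Hugo 18, then Chloe 10, then Georgia 8.
Luca has the top bid and wins; the price is the second-highest bid, 94.
Luca's payoff = 133 − 94 = 39. All other bidders lose, so their payoff is 0.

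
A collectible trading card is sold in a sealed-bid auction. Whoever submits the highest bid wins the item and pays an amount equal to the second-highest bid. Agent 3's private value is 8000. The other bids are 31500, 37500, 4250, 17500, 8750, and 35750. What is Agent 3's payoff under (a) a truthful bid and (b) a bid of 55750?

Truthful: 0; alternative: -29500.

The highest competing bid is 37500.
Bidding truthfully at 8000: the top bid is 37500 (a rival), so Agent 3 loses. Payoff = 0.
Bidding 55750: Agent 3 has the top bid, wins, and pays the second-highest bid 37500. Payoff = 8000 − 37500 = -29500.
Deviating from a truthful bid can only lose payoff in a second-price auction — never gain.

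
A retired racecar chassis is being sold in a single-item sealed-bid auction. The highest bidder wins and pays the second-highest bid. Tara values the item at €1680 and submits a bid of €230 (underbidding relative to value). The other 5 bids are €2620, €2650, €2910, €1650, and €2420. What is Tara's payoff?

Tara's payoff: €0.

Highest competing bid: €2910.
Tara's bid €230 is not the highest, so Tara loses, pays nothing, and earns zero payoff.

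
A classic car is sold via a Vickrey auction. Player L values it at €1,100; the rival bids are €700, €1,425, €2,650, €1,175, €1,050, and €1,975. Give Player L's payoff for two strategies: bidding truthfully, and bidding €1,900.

(a) €0  (b) €0

The highest competing bid is €2,650.
Bidding truthfully at €1,100: the top bid is €2,650 (a rival), so Player L loses. Payoff = €0.
Bidding €1,900: the top bid is €2,650 (a rival), so Player L loses. Payoff = €0.
The bid only affects whether you win, not the price — here both bids land on the same side of the top rival bid, so the deviation is payoff-neutral.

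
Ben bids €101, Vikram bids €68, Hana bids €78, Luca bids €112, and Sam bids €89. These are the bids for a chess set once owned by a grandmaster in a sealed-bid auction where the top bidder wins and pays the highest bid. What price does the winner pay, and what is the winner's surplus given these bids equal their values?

The winner pays €112 for a surplus of €0.

Ordered from highest: Luca €112; Ben €101; Sam €89; Hana €78; Vikram €68.
Luca is the highest bidder, so Luca wins.
Under the first-price rule, the price is the highest bid: €112.
Surplus = €112 − €112 = €0.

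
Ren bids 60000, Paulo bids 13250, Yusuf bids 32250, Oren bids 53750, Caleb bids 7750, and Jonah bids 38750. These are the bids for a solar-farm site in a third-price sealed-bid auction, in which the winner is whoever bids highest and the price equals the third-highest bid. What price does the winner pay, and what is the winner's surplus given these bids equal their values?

Price 38750; surplus 21250.

Bids in descending order: Ren 60000 > Oren 53750 > Jonah 38750 > Yusuf 32250 > Paulo 13250 > Caleb 7750.
Ren is the highest bidder, so Ren wins.
Under the third-price rule, the price is the third-highest bid: 38750.
Surplus = 60000 − 38750 = 21250.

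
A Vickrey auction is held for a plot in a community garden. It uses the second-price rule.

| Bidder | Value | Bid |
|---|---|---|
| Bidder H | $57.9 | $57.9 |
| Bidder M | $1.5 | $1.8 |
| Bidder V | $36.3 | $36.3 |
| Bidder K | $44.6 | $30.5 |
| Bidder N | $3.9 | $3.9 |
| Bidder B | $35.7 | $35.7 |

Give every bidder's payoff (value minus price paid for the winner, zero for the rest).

Ordered from highest: Bidder H $57.9; Bidder V $36.3; Bidder B $35.7; Bidder K $30.5; Bidder N $3.9; Bidder M $1.8.
Bidder H has the top bid and wins; the price is the second-highest bid, $36.3.
Bidder H's payoff = $57.9 − $36.3 = $21.6. All other bidders lose, so their payoff is 0.

Payoffs: Bidder H $21.6, Bidder M $0.0, Bidder V $0.0, Bidder K $0.0, Bidder N $0.0, Bidder B $0.0.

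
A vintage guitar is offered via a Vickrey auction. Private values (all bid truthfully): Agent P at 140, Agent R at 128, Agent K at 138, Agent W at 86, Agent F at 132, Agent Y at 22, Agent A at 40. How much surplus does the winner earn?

Ordered from highest: Agent P 140 > Agent K 138 > Agent F 132 > Agent R 128 > Agent W 86 > Agent A 40 > Agent Y 22.
Agent P wins with the top bid and pays the second-highest, 138.
Surplus = 140 − 138 = 2.

Surplus = 2.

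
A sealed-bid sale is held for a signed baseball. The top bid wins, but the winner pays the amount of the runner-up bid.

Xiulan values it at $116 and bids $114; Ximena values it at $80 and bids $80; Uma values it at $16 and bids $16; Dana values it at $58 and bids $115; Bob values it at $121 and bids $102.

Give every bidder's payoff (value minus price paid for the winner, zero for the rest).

Xiulan $0, Ximena $0, Uma $0, Dana -$56, Bob $0.

Ordered from highest: Dana $115; Xiulan $114; Bob $102; Ximena $80; Uma $16.
Dana has the top bid and wins; the price is the second-highest bid, $114.
Dana's payoff = $58 − $114 = -$56. All other bidders lose, so their payoff is 0.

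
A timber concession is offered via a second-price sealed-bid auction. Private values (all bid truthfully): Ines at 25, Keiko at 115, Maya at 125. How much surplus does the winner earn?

Sorted high to low: Maya 125, then Keiko 115, then Ines 25.
Maya wins with the top bid and pays the second-highest, 115.
Surplus = 125 − 115 = 10.

10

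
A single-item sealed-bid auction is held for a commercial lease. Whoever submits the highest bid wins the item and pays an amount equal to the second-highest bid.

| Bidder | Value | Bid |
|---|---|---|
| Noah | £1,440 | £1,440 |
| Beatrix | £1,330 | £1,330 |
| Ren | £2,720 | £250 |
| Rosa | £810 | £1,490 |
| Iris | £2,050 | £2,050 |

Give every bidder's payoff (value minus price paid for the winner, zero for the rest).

Noah £0, Beatrix £0, Ren £0, Rosa £0, Iris £560.

Bids in descending order: Iris £2,050, then Rosa £1,490, then Noah £1,440, then Beatrix £1,330, then Ren £250.
Iris has the top bid and wins; the price is the second-highest bid, £1,490.
Iris's payoff = £2,050 − £1,490 = £560. All other bidders lose, so their payoff is 0.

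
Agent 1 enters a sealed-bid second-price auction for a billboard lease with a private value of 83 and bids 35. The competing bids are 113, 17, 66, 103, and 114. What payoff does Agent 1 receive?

Highest competing bid: 114.
Agent 1's bid 35 is not the highest, so Agent 1 loses, pays nothing, and earns zero payoff.

0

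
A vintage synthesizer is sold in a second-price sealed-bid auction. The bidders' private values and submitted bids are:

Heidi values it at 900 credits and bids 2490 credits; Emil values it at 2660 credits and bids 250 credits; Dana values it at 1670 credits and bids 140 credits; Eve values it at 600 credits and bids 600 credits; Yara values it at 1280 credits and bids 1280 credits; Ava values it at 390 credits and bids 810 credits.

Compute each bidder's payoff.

Payoffs: Heidi -380 credits, Emil 0 credits, Dana 0 credits, Eve 0 credits, Yara 0 credits, Ava 0 credits.

Ordered from highest: Heidi 2490 credits > Yara 1280 credits > Ava 810 credits > Eve 600 credits > Emil 250 credits > Dana 140 credits.
Heidi has the top bid and wins; the price is the second-highest bid, 1280 credits.
Heidi's payoff = 900 credits − 1280 credits = -380 credits. All other bidders lose, so their payoff is 0.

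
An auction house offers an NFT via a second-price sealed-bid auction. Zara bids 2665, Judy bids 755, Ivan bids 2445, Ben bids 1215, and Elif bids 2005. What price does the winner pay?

Ranking the bids: Zara 2665, then Ivan 2445, then Elif 2005, then Ben 1215, then Judy 755.
Zara has the highest bid, so Zara wins.
The second-highest bid is 2445, so that is what Zara pays.

2445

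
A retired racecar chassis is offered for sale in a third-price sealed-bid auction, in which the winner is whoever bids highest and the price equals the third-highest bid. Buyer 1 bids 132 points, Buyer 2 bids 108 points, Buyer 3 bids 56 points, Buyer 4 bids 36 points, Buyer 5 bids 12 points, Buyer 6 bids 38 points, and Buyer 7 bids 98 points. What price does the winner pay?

Price paid: 98 points.

Ranking the bids: Buyer 1 132 points; Buyer 2 108 points; Buyer 7 98 points; Buyer 3 56 points; Buyer 6 38 points; Buyer 4 36 points; Buyer 5 12 points.
Buyer 1 is the highest bidder, so Buyer 1 wins.
Under the third-price rule, the price is the third-highest bid: 98 points.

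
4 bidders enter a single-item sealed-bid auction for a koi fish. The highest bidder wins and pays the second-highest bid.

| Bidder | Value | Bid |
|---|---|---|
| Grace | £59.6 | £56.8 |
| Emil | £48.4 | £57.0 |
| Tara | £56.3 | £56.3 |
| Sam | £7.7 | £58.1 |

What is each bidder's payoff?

Sorted high to low: Sam £58.1 > Emil £57.0 > Grace £56.8 > Tara £56.3.
Sam has the top bid and wins; the price is the second-highest bid, £57.0.
Sam's payoff = £7.7 − £57.0 = -£49.3. All other bidders lose, so their payoff is 0.

Payoffs: Grace £0.0, Emil £0.0, Tara £0.0, Sam -£49.3.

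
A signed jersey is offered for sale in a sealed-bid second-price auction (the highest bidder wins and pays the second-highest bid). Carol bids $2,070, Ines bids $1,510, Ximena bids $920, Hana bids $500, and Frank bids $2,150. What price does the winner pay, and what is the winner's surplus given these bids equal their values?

Ranking the bids: Frank $2,150; Carol $2,070; Ines $1,510; Ximena $920; Hana $500.
Frank is the highest bidder, so Frank wins.
Under the second-price rule, the price is the second-highest bid: $2,070.
Surplus = $2,150 − $2,070 = $80.

Price $2,070; surplus $80.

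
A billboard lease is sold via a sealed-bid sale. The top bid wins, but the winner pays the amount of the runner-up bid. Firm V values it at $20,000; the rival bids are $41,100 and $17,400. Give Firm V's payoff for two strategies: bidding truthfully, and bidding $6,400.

(a) $0  (b) $0

The highest competing bid is $41,100.
Bidding truthfully at $20,000: the top bid is $41,100 (a rival), so Firm V loses. Payoff = $0.
Bidding $6,400: the top bid is $41,100 (a rival), so Firm V loses. Payoff = $0.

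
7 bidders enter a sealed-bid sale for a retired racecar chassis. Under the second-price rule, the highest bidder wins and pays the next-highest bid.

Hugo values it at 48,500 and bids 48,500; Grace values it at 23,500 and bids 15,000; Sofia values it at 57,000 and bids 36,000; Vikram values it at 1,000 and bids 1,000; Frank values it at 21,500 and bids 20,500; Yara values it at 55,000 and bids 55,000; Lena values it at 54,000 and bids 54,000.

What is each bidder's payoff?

Hugo 0, Grace 0, Sofia 0, Vikram 0, Frank 0, Yara 1,000, Lena 0.

Bids in descending order: Yara 55,000, then Lena 54,000, then Hugo 48,500, then Sofia 36,000, then Frank 20,500, then Grace 15,000, then Vikram 1,000.
Yara has the top bid and wins; the price is the second-highest bid, 54,000.
Yara's payoff = 55,000 − 54,000 = 1,000. All other bidders lose, so their payoff is 0.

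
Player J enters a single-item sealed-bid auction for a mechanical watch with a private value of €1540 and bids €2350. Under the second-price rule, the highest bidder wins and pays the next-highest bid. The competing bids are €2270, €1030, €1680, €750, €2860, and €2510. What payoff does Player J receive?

€0

Highest competing bid: €2860.
Player J's bid €2350 is not the highest, so Player J loses, pays nothing, and earns zero payoff.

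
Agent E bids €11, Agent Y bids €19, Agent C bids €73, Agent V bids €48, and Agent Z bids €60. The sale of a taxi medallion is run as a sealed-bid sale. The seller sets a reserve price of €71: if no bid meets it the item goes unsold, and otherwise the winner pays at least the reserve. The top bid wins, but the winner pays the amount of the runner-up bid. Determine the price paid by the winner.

Sorted high to low: Agent C €73 > Agent Z €60 > Agent V €48 > Agent Y €19 > Agent E €11.
Agent C has the highest bid, so Agent C wins.
The second-highest bid is €60, but the reserve €71 is higher, so the price is the reserve.

The winner pays €71.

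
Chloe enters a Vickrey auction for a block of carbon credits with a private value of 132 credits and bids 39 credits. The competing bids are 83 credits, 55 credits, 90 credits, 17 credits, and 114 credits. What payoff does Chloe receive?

Highest competing bid: 114 credits.
Chloe's bid 39 credits is not the highest, so Chloe loses, pays nothing, and earns zero payoff.

0 credits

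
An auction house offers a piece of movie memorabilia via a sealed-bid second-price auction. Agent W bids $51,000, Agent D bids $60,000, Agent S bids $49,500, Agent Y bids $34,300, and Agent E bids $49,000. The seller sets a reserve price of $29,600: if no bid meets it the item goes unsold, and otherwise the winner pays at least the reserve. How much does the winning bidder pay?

$51,000

Ordered from highest: Agent D $60,000, then Agent W $51,000, then Agent S $49,500, then Agent E $49,000, then Agent Y $34,300.
Agent D has the highest bid, so Agent D wins.
The second-highest bid is $51,000, which exceeds the reserve, so that sets the price.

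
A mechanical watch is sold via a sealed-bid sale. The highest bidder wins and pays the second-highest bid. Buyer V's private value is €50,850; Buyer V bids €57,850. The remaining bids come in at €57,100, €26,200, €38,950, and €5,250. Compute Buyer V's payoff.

Highest competing bid: €57,100.
Buyer V's bid €57,850 is the highest overall, so Buyer V wins and pays the second-highest bid, €57,100.
Payoff = value − price = €50,850 − €57,100 = -€6,250.

-€6,250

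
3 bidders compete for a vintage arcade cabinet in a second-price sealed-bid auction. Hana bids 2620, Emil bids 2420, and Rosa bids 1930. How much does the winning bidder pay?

Price paid: 2420.

Bids in descending order: Hana 2620; Emil 2420; Rosa 1930.
Hana has the highest bid, so Hana wins.
The second-highest bid is 2420, so that is what Hana pays.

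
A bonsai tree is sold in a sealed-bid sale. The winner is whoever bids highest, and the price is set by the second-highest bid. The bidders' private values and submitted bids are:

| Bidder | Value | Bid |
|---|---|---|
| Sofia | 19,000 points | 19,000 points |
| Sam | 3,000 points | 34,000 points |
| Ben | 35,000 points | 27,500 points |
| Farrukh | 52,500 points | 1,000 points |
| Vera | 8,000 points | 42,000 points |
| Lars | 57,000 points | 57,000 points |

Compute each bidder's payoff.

Sofia 0 points, Sam 0 points, Ben 0 points, Farrukh 0 points, Vera 0 points, Lars 15,000 points.

Sorted high to low: Lars 57,000 points; Vera 42,000 points; Sam 34,000 points; Ben 27,500 points; Sofia 19,000 points; Farrukh 1,000 points.
Lars has the top bid and wins; the price is the second-highest bid, 42,000 points.
Lars's payoff = 57,000 points − 42,000 points = 15,000 points. All other bidders lose, so their payoff is 0.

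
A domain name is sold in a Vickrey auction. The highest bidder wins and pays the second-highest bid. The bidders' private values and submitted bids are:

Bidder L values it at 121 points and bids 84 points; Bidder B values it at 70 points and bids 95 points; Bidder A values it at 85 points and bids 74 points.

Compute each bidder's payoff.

Sorted high to low: Bidder B 95 points > Bidder L 84 points > Bidder A 74 points.
Bidder B has the top bid and wins; the price is the second-highest bid, 84 points.
Bidder B's payoff = 70 points − 84 points = -14 points. All other bidders lose, so their payoff is 0.

Bidder L 0 points, Bidder B -14 points, Bidder A 0 points.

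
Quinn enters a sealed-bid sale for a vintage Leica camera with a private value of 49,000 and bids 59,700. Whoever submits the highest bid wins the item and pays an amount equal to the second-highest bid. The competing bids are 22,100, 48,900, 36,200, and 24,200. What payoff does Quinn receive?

Highest competing bid: 48,900.
Quinn's bid 59,700 is the highest overall, so Quinn wins and pays the second-highest bid, 48,900.
Payoff = value − price = 49,000 − 48,900 = 100.

Quinn's payoff: 100.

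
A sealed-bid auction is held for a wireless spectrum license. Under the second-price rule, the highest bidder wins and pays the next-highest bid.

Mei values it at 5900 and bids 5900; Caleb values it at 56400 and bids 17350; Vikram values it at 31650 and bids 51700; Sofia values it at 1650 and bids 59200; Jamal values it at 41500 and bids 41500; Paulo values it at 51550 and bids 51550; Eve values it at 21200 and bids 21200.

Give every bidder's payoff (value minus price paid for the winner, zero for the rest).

Payoffs: Mei 0, Caleb 0, Vikram 0, Sofia -50050, Jamal 0, Paulo 0, Eve 0.

Bids in descending order: Sofia 59200 > Vikram 51700 > Paulo 51550 > Jamal 41500 > Eve 21200 > Caleb 17350 > Mei 5900.
Sofia has the top bid and wins; the price is the second-highest bid, 51700.
Sofia's payoff = 1650 − 51700 = -50050. All other bidders lose, so their payoff is 0.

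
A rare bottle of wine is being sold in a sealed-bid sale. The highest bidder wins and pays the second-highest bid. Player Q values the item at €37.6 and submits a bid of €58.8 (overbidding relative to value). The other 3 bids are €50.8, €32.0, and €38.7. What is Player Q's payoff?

Payoff = -€13.2.

Highest competing bid: €50.8.
Player Q's bid €58.8 is the highest overall, so Player Q wins and pays the second-highest bid, €50.8.
Payoff = value − price = €37.6 − €50.8 = -€13.2.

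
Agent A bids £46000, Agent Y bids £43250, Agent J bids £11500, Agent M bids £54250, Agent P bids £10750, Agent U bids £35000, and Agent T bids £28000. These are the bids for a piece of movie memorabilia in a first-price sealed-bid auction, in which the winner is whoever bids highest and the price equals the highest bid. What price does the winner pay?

Ranking the bids: Agent M £54250; Agent A £46000; Agent Y £43250; Agent U £35000; Agent T £28000; Agent J £11500; Agent P £10750.
Agent M is the highest bidder, so Agent M wins.
Under the first-price rule, the price is the highest bid: £54250.

£54250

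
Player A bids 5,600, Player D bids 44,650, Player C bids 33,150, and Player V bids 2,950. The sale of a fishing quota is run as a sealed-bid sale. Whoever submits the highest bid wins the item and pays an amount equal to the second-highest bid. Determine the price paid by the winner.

Bids in descending order: Player D 44,650; Player C 33,150; Player A 5,600; Player V 2,950.
Player D has the highest bid, so Player D wins.
The second-highest bid is 33,150, so that is what Player D pays.

The winner pays 33,150.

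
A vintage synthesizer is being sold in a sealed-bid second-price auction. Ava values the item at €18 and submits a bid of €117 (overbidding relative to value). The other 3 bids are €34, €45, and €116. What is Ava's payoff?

Highest competing bid: €116.
Ava's bid €117 is the highest overall, so Ava wins and pays the second-highest bid, €116.
Payoff = value − price = €18 − €116 = -€98.
Overbidding won the item at a price above value — truthful bidding would have avoided this loss.

-€98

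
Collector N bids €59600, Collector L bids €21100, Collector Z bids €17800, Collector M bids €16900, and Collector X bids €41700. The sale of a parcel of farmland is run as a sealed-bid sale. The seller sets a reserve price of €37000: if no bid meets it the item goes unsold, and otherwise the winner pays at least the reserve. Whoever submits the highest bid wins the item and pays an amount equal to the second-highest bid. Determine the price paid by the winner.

The winner pays €41700.

Bids in descending order: Collector N €59600, then Collector X €41700, then Collector L €21100, then Collector Z €17800, then Collector M €16900.
Collector N has the highest bid, so Collector N wins.
The second-highest bid is €41700, which exceeds the reserve, so that sets the price.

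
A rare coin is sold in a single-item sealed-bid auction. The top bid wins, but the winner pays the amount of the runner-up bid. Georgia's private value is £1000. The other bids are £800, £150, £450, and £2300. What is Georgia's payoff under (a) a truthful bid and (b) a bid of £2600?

(a) £0  (b) -£1300

The highest competing bid is £2300.
Bidding truthfully at £1000: the top bid is £2300 (a rival), so Georgia loses. Payoff = £0.
Bidding £2600: Georgia has the top bid, wins, and pays the second-highest bid £2300. Payoff = £1000 − £2300 = -£1300.
This is the dominant-strategy logic: truthful bidding weakly beats any alternative.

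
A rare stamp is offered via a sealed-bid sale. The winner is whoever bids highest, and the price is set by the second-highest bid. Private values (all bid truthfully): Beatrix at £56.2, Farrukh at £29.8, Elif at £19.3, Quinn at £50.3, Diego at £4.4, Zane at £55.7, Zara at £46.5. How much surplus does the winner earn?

Bids in descending order: Beatrix £56.2, then Zane £55.7, then Quinn £50.3, then Zara £46.5, then Farrukh £29.8, then Elif £19.3, then Diego £4.4.
Beatrix wins with the top bid and pays the second-highest, £55.7.
Surplus = £56.2 − £55.7 = £0.5.

Winner's surplus: £0.5.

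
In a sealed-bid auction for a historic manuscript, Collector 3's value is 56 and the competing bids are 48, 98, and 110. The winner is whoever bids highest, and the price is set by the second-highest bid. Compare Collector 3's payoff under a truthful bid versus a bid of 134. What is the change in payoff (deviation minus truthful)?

-54

The highest competing bid is 110.
Bidding truthfully at 56: the top bid is 110 (a rival), so Collector 3 loses. Payoff = 0.
Bidding 134: Collector 3 has the top bid, wins, and pays the second-highest bid 110. Payoff = 56 − 110 = -54.
Change = -54 − 0 = -54.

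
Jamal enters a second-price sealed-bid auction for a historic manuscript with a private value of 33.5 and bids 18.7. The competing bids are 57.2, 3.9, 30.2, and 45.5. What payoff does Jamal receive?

Highest competing bid: 57.2.
Jamal's bid 18.7 is not the highest, so Jamal loses, pays nothing, and earns zero payoff.

0.0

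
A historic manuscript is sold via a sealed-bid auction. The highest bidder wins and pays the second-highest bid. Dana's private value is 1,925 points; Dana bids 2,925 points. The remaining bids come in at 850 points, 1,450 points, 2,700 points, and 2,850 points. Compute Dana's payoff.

Highest competing bid: 2,850 points.
Dana's bid 2,925 points is the highest overall, so Dana wins and pays the second-highest bid, 2,850 points.
Payoff = value − price = 1,925 points − 2,850 points = -925 points.

-925 points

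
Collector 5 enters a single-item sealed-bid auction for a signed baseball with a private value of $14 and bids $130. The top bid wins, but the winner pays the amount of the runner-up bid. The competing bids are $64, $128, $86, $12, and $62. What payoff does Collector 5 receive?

Payoff = -$114.

Highest competing bid: $128.
Collector 5's bid $130 is the highest overall, so Collector 5 wins and pays the second-highest bid, $128.
Payoff = value − price = $14 − $128 = -$114.
Overbidding won the item at a price above value — truthful bidding would have avoided this loss.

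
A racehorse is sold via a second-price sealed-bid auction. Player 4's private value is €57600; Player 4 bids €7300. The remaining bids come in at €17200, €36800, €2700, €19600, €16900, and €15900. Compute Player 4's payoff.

Highest competing bid: €36800.
Player 4's bid €7300 is not the highest, so Player 4 loses, pays nothing, and earns zero payoff.

The bidder's payoff: €0.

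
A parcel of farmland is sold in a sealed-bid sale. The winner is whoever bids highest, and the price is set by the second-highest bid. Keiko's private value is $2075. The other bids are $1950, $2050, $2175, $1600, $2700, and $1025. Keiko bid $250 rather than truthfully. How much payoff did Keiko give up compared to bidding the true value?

The highest competing bid is $2700.
Bidding truthfully at $2075: the top bid is $2700 (a rival), so Keiko loses. Payoff = $0.
Bidding $250: the top bid is $2700 (a rival), so Keiko loses. Payoff = $0.
Regret = truthful payoff − actual payoff = $0 − $0 = $0.
The bid only affects whether you win, not the price — here both bids land on the same side of the top rival bid, so the deviation is payoff-neutral.

Payoff forgone: $0.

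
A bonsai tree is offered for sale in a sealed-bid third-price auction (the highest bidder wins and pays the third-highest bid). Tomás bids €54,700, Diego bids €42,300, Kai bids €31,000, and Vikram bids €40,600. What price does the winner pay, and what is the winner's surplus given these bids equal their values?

Sorted high to low: Tomás €54,700; Diego €42,300; Vikram €40,600; Kai €31,000.
Tomás is the highest bidder, so Tomás wins.
Under the third-price rule, the price is the third-highest bid: €40,600.
Surplus = €54,700 − €40,600 = €14,100.

The winner pays €40,600 for a surplus of €14,100.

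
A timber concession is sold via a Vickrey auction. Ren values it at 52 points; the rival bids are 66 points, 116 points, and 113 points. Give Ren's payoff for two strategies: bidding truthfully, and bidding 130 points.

The highest competing bid is 116 points.
Bidding truthfully at 52 points: the top bid is 116 points (a rival), so Ren loses. Payoff = 0 points.
Bidding 130 points: Ren has the top bid, wins, and pays the second-highest bid 116 points. Payoff = 52 points − 116 points = -64 points.

Truthful: 0 points; alternative: -64 points.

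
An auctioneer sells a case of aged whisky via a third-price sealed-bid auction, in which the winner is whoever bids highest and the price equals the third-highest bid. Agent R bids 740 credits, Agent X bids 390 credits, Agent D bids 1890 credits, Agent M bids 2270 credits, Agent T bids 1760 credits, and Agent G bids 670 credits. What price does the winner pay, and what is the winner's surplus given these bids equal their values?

Price 1760 credits; surplus 510 credits.

Bids in descending order: Agent M 2270 credits; Agent D 1890 credits; Agent T 1760 credits; Agent R 740 credits; Agent G 670 credits; Agent X 390 credits.
Agent M is the highest bidder, so Agent M wins.
Under the third-price rule, the price is the third-highest bid: 1760 credits.
Surplus = 2270 credits − 1760 credits = 510 credits.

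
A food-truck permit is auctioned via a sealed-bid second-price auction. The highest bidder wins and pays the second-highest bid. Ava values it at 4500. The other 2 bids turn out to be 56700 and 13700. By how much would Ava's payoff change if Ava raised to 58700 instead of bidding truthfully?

Payoff change: -52200.

The highest competing bid is 56700.
Bidding truthfully at 4500: the top bid is 56700 (a rival), so Ava loses. Payoff = 0.
Bidding 58700: Ava has the top bid, wins, and pays the second-highest bid 56700. Payoff = 4500 − 56700 = -52200.
Change = -52200 − 0 = -52200.
Deviating from a truthful bid can only lose payoff in a second-price auction — never gain.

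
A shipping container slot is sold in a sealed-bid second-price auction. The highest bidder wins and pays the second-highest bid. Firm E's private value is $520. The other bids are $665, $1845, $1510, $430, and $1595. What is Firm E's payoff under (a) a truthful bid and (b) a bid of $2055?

The highest competing bid is $1845.
Bidding truthfully at $520: the top bid is $1845 (a rival), so Firm E loses. Payoff = $0.
Bidding $2055: Firm E has the top bid, wins, and pays the second-highest bid $1845. Payoff = $520 − $1845 = -$1325.

Truthful: $0; alternative: -$1325.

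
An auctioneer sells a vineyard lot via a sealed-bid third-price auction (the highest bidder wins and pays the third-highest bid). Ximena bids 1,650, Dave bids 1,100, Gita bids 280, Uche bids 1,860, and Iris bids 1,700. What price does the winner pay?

1,650

Bids in descending order: Uche 1,860; Iris 1,700; Ximena 1,650; Dave 1,100; Gita 280.
Uche is the highest bidder, so Uche wins.
Under the third-price rule, the price is the third-highest bid: 1,650.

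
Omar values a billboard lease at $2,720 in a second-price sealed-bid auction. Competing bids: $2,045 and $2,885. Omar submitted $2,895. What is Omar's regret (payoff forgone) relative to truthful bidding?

The highest competing bid is $2,885.
Bidding truthfully at $2,720: the top bid is $2,885 (a rival), so Omar loses. Payoff = $0.
Bidding $2,895: Omar has the top bid, wins, and pays the second-highest bid $2,885. Payoff = $2,720 − $2,885 = -$165.
Regret = truthful payoff − actual payoff = $0 − -$165 = $165.

Payoff forgone: $165.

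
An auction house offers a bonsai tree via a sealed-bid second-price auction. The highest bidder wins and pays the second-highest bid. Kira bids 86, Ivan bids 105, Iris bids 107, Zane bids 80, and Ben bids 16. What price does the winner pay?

105

Sorted high to low: Iris 107, then Ivan 105, then Kira 86, then Zane 80, then Ben 16.
Iris has the highest bid, so Iris wins.
The second-highest bid is 105, so that is what Iris pays.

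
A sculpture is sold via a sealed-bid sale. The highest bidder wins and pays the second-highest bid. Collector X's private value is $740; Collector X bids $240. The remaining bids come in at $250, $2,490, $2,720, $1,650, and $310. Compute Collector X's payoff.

Highest competing bid: $2,720.
Collector X's bid $240 is not the highest, so Collector X loses, pays nothing, and earns zero payoff.

Collector X's payoff: $0.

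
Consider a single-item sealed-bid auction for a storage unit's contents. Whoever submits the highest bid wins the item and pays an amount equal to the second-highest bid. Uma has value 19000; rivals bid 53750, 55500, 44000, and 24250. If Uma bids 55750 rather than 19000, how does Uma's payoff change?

Payoff change: -36500.

The highest competing bid is 55500.
Bidding truthfully at 19000: the top bid is 55500 (a rival), so Uma loses. Payoff = 0.
Bidding 55750: Uma has the top bid, wins, and pays the second-highest bid 55500. Payoff = 19000 − 55500 = -36500.
Change = -36500 − 0 = -36500.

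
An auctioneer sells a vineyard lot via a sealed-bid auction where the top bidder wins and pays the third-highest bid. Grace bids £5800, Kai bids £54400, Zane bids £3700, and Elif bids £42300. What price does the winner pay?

Sorted high to low: Kai £54400; Elif £42300; Grace £5800; Zane £3700.
Kai is the highest bidder, so Kai wins.
Under the third-price rule, the price is the third-highest bid: £5800.

£5800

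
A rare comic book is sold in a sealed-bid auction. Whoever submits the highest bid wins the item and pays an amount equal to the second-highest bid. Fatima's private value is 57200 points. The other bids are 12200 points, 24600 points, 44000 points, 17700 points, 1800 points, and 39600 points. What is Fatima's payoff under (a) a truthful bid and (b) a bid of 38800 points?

The highest competing bid is 44000 points.
Bidding truthfully at 57200 points: Fatima has the top bid, wins, and pays the second-highest bid 44000 points. Payoff = 57200 points − 44000 points = 13200 points.
Bidding 38800 points: the top bid is 44000 points (a rival), so Fatima loses. Payoff = 0 points.
This is the dominant-strategy logic: truthful bidding weakly beats any alternative.

Truthful: 13200 points; alternative: 0 points.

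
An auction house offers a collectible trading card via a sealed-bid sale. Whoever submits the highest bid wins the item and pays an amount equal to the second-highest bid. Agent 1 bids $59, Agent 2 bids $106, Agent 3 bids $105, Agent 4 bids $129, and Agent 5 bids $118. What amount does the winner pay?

Bids in descending order: Agent 4 $129; Agent 5 $118; Agent 2 $106; Agent 3 $105; Agent 1 $59.
Agent 4 has the highest bid, so Agent 4 wins.
The second-highest bid is $118, so that is what Agent 4 pays.

Price paid: $118.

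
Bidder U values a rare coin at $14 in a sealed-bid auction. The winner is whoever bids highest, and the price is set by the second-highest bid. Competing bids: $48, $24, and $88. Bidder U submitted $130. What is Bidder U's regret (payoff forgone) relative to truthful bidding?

$74

The highest competing bid is $88.
Bidding truthfully at $14: the top bid is $88 (a rival), so Bidder U loses. Payoff = $0.
Bidding $130: Bidder U has the top bid, wins, and pays the second-highest bid $88. Payoff = $14 − $88 = -$74.
Regret = truthful payoff − actual payoff = $0 − -$74 = $74.
This is the dominant-strategy logic: truthful bidding weakly beats any alternative.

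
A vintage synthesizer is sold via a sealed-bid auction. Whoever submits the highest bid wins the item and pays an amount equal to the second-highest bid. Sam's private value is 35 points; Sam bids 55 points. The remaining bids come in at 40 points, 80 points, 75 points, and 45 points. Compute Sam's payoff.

Highest competing bid: 80 points.
Sam's bid 55 points is not the highest, so Sam loses, pays nothing, and earns zero payoff.

Payoff = 0 points.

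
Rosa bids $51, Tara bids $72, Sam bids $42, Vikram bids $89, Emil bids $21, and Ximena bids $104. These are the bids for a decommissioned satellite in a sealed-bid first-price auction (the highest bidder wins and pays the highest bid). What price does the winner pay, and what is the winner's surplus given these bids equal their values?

Price $104; surplus $0.

Ranking the bids: Ximena $104; Vikram $89; Tara $72; Rosa $51; Sam $42; Emil $21.
Ximena is the highest bidder, so Ximena wins.
Under the first-price rule, the price is the highest bid: $104.
Surplus = $104 − $104 = $0.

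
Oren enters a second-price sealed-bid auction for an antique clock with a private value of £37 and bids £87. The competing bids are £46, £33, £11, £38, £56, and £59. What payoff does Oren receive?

Highest competing bid: £59.
Oren's bid £87 is the highest overall, so Oren wins and pays the second-highest bid, £59.
Payoff = value − price = £37 − £59 = -£22.

Oren's payoff: -£22.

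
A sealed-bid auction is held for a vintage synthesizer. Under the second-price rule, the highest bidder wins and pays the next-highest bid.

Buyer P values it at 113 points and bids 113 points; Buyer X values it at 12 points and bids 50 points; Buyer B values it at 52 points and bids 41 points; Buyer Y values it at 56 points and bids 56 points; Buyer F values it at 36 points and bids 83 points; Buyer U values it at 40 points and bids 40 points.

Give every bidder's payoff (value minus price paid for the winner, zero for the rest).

Sorted high to low: Buyer P 113 points > Buyer F 83 points > Buyer Y 56 points > Buyer X 50 points > Buyer B 41 points > Buyer U 40 points.
Buyer P has the top bid and wins; the price is the second-highest bid, 83 points.
Buyer P's payoff = 113 points − 83 points = 30 points. All other bidders lose, so their payoff is 0.

Buyer P 30 points, Buyer X 0 points, Buyer B 0 points, Buyer Y 0 points, Buyer F 0 points, Buyer U 0 points.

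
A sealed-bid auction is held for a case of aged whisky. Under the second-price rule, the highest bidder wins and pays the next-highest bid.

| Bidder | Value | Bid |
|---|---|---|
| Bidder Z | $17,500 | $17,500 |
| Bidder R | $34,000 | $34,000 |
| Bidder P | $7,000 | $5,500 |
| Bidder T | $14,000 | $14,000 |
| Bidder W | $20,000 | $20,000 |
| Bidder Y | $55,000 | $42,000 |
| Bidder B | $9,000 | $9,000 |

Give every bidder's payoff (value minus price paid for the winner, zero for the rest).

Bidder Z $0, Bidder R $0, Bidder P $0, Bidder T $0, Bidder W $0, Bidder Y $21,000, Bidder B $0.

Sorted high to low: Bidder Y $42,000, then Bidder R $34,000, then Bidder W $20,000, then Bidder Z $17,500, then Bidder T $14,000, then Bidder B $9,000, then Bidder P $5,500.
Bidder Y has the top bid and wins; the price is the second-highest bid, $34,000.
Bidder Y's payoff = $55,000 − $34,000 = $21,000. All other bidders lose, so their payoff is 0.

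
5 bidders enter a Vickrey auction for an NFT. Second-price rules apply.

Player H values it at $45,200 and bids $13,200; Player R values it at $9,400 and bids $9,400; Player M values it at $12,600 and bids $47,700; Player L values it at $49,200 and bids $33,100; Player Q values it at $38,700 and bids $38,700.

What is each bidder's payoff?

Player H $0, Player R $0, Player M -$26,100, Player L $0, Player Q $0.

Ordered from highest: Player M $47,700, then Player Q $38,700, then Player L $33,100, then Player H $13,200, then Player R $9,400.
Player M has the top bid and wins; the price is the second-highest bid, $38,700.
Player M's payoff = $12,600 − $38,700 = -$26,100. All other bidders lose, so their payoff is 0.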